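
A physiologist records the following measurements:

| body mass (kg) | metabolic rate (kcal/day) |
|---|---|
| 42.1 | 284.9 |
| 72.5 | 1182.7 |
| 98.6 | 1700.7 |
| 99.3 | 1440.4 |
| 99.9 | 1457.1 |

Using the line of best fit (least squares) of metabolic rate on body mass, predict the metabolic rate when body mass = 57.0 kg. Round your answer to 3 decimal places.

n = 5, Σx = 412.4, Σy = 6065.8, Σxy = 554025.07, Σx² = 36591.12
Sxx = Σx² − (Σx)²/n = 36591.12 − 34014.752 = 2576.368
Sxy = Σxy − (Σx)(Σy)/n = 554025.07 − 500307.184 = 53717.886
b = Sxy/Sxx = 53717.886/2576.368 = 20.850238
a = ȳ − b·x̄ = 1213.16 − 20.850238·82.48 = -506.567631
ŷ(57.0) = a + b·57.0 = -506.567631 + 20.850238·57 = 681.895936

681.896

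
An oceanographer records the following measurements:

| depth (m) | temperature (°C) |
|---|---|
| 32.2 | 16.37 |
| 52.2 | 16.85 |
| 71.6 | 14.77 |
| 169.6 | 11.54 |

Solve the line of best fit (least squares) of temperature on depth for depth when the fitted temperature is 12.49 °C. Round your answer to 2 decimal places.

144.26

n = 4, Σx = 325.6, Σy = 59.53, Σxy = 4421.4, Σx² = 37652.4
Sxx = Σx² − (Σx)²/n = 37652.4 − 26503.84 = 11148.56
Sxy = Σxy − (Σx)(Σy)/n = 4421.4 − 4845.742 = -424.342
b = Sxy/Sxx = -424.342/11148.56 = -0.038062
a = ȳ − b·x̄ = 14.8825 − (-0.038062)·81.4 = 17.980787
Set a + b·x = 12.49: x = (12.49 − 17.980787) / (-0.038062) = 144.257152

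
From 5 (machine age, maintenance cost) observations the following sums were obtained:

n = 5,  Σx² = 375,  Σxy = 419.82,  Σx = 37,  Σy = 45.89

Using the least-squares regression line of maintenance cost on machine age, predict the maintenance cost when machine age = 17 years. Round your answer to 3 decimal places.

16.789

Sxx = Σx² − (Σx)²/n = 375 − 273.8 = 101.2
Sxy = Σxy − (Σx)(Σy)/n = 419.82 − 339.586 = 80.234
b = Sxy/Sxx = 80.234/101.2 = 0.792826
a = ȳ − b·x̄ = 9.178 − 0.792826·7.4 = 3.311087
ŷ(17) = a + b·17 = 3.311087 + 0.792826·17 = 16.789130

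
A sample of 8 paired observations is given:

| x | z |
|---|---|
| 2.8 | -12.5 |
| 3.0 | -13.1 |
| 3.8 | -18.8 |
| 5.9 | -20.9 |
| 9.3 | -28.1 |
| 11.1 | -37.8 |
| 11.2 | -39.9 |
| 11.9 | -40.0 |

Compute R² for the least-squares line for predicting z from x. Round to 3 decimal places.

0.967

n = 8, Σx = 59, Σy = -211.1, Σxy = -1872.84, Σx² = 542.84, Σy² = 6528.57
Sxx = Σx² − (Σx)²/n = 542.84 − 435.125 = 107.715
Sxy = Σxy − (Σx)(Σy)/n = -1872.84 − (-1556.8625) = -315.9775
Syy = Σy² − (Σy)²/n = 6528.57 − 5570.40125 = 958.16875
R² = Sxy²/(Sxx·Syy) = (-315.9775)²/(107.715·958.16875) = 0.967373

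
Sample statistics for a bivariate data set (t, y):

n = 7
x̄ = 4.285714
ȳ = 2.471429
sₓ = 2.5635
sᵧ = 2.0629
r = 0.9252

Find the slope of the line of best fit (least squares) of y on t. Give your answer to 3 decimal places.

0.745

b = r · sᵧ/sₓ = 0.9252 · 2.0629/2.5635 = 0.744527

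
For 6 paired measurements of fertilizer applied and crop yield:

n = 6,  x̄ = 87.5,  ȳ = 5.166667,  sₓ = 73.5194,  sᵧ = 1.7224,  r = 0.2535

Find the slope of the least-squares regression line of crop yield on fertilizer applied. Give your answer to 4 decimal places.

0.0059

b = r · sᵧ/sₓ = 0.2535 · 1.7224/73.5194 = 0.005939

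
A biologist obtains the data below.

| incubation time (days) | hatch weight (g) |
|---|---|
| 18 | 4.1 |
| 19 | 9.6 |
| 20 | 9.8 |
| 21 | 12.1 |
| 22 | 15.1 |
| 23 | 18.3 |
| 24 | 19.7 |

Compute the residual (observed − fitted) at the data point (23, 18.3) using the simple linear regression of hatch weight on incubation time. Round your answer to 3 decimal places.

n = 7, Σx = 147, Σy = 88.7, Σxy = 1932.2, Σx² = 3115
Sxx = Σx² − (Σx)²/n = 3115 − 3087 = 28
Sxy = Σxy − (Σx)(Σy)/n = 1932.2 − 1862.7 = 69.5
b = Sxy/Sxx = 69.5/28 = 2.482143
a = ȳ − b·x̄ = 12.671429 − 2.482143·21 = -39.453571
ŷ(23) = -39.453571 + 2.482143·23 = 17.635714
residual = y − ŷ = 18.3 − 17.635714 = 0.664286

0.664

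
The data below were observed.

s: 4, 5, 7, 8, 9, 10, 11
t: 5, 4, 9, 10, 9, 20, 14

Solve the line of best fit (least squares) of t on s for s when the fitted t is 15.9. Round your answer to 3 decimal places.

n = 7, Σx = 54, Σy = 71, Σxy = 618, Σx² = 456
Sxx = Σx² − (Σx)²/n = 456 − 416.571429 = 39.428571
Sxy = Σxy − (Σx)(Σy)/n = 618 − 547.714286 = 70.285714
b = Sxy/Sxx = 70.285714/39.428571 = 1.782609
a = ȳ − b·x̄ = 10.142857 − 1.782609·7.714286 = -3.608696
Set a + b·x = 15.9: x = (15.9 − (-3.608696)) / 1.782609 = 10.943902

10.944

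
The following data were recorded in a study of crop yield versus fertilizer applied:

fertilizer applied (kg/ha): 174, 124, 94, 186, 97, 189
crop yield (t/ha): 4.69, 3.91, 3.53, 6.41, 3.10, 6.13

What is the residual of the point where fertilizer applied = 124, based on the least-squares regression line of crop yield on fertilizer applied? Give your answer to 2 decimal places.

-0.14

n = 6, Σx = 864, Σy = 27.77, Σxy = 4284.25, Σx² = 134214
Sxx = Σx² − (Σx)²/n = 134214 − 124416 = 9798
Sxy = Σxy − (Σx)(Σy)/n = 4284.25 − 3998.88 = 285.37
b = Sxy/Sxx = 285.37/9798 = 0.029125
a = ȳ − b·x̄ = 4.628333 − 0.029125·144 = 0.434286
ŷ(124) = 0.434286 + 0.029125·124 = 4.045827
residual = y − ŷ = 3.91 − 4.045827 = -0.135827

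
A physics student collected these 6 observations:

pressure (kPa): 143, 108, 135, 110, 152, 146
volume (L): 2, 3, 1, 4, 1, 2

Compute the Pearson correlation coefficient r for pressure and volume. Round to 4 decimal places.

-0.8269

n = 6, Σx = 794, Σy = 13, Σxy = 1629, Σx² = 106858, Σy² = 35
Sxx = Σx² − (Σx)²/n = 106858 − 105072.666667 = 1785.333333
Sxy = Σxy − (Σx)(Σy)/n = 1629 − 1720.333333 = -91.333333
Syy = Σy² − (Σy)²/n = 35 − 28.166667 = 6.833333
r = Sxy/√(Sxx·Syy) = -91.333333/√(12199.777778) = -91.333333/110.452604 = -0.826901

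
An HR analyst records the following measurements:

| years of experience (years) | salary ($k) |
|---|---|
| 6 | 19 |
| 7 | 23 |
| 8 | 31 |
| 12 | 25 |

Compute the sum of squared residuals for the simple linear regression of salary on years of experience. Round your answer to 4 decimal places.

64.8675

n = 4, Σx = 33, Σy = 98, Σxy = 823, Σx² = 293, Σy² = 2476
Sxx = Σx² − (Σx)²/n = 293 − 272.25 = 20.75
Sxy = Σxy − (Σx)(Σy)/n = 823 − 808.5 = 14.5
Syy = Σy² − (Σy)²/n = 2476 − 2401 = 75
b = Sxy/Sxx = 14.5/20.75 = 0.698795
SSE = Syy − b·Sxy = 75 − 0.698795·14.5 = 64.867470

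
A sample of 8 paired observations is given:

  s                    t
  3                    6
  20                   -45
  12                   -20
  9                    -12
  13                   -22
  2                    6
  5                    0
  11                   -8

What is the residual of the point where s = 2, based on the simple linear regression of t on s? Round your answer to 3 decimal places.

-2.826

n = 8, Σx = 75, Σy = -95, Σxy = -1592, Σx² = 953
Sxx = Σx² − (Σx)²/n = 953 − 703.125 = 249.875
Sxy = Σxy − (Σx)(Σy)/n = -1592 − (-890.625) = -701.375
b = Sxy/Sxx = -701.375/249.875 = -2.806903
a = ȳ − b·x̄ = -11.875 − (-2.806903)·9.375 = 14.439720
ŷ(2) = 14.439720 + (-2.806903)·2 = 8.825913
residual = y − ŷ = 6 − 8.825913 = -2.825913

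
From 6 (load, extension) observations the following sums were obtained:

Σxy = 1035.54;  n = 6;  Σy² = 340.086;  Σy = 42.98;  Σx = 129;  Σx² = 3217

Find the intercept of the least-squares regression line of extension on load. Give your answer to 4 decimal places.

Sxx = Σx² − (Σx)²/n = 3217 − 2773.5 = 443.5
Sxy = Σxy − (Σx)(Σy)/n = 1035.54 − 924.07 = 111.47
b = Sxy/Sxx = 111.47/443.5 = 0.251342
a = ȳ − b·x̄ = 7.163333 − 0.251342·21.5 = 1.759489

1.7595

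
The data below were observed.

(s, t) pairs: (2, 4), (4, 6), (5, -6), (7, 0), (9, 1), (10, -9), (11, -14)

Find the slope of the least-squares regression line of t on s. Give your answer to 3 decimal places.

-1.639

n = 7, Σx = 48, Σy = -18, Σxy = -233, Σx² = 396
Sxx = Σx² − (Σx)²/n = 396 − 329.142857 = 66.857143
Sxy = Σxy − (Σx)(Σy)/n = -233 − (-123.428571) = -109.571429
b = Sxy/Sxx = -109.571429/66.857143 = -1.638889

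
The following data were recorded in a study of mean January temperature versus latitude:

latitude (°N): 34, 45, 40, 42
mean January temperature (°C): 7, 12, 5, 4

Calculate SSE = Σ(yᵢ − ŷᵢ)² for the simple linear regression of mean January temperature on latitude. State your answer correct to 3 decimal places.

n = 4, Σx = 161, Σy = 28, Σxy = 1146, Σx² = 6545, Σy² = 234
Sxx = Σx² − (Σx)²/n = 6545 − 6480.25 = 64.75
Sxy = Σxy − (Σx)(Σy)/n = 1146 − 1127 = 19
Syy = Σy² − (Σy)²/n = 234 − 196 = 38
b = Sxy/Sxx = 19/64.75 = 0.293436
SSE = Syy − b·Sxy = 38 − 0.293436·19 = 32.424710

32.425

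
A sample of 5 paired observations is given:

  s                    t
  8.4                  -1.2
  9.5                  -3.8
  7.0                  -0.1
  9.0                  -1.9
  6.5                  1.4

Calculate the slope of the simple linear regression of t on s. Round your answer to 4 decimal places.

n = 5, Σx = 40.4, Σy = -5.6, Σxy = -54.88, Σx² = 333.06
Sxx = Σx² − (Σx)²/n = 333.06 − 326.432 = 6.628
Sxy = Σxy − (Σx)(Σy)/n = -54.88 − (-45.248) = -9.632
b = Sxy/Sxx = -9.632/6.628 = -1.453229

-1.4532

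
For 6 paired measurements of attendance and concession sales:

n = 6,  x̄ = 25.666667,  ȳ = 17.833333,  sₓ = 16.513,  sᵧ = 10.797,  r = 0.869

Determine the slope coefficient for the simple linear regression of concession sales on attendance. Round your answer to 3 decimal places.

0.568

b = r · sᵧ/sₓ = 0.869 · 10.797/16.513 = 0.568194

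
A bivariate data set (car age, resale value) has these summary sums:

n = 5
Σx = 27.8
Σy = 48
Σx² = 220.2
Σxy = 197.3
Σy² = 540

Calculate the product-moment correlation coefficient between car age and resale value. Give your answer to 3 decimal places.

-0.965

Sxx = Σx² − (Σx)²/n = 220.2 − 154.568 = 65.632
Sxy = Σxy − (Σx)(Σy)/n = 197.3 − 266.88 = -69.58
Syy = Σy² − (Σy)²/n = 540 − 460.8 = 79.2
r = Sxy/√(Sxx·Syy) = -69.58/√(5198.0544) = -69.58/72.097534 = -0.965082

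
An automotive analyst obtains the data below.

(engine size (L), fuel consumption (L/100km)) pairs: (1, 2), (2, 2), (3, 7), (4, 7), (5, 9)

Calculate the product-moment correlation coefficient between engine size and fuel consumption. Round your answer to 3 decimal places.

0.936

n = 5, Σx = 15, Σy = 27, Σxy = 100, Σx² = 55, Σy² = 187
Sxx = Σx² − (Σx)²/n = 55 − 45 = 10
Sxy = Σxy − (Σx)(Σy)/n = 100 − 81 = 19
Syy = Σy² − (Σy)²/n = 187 − 145.8 = 41.2
r = Sxy/√(Sxx·Syy) = 19/√(412) = 19/20.297783 = 0.936063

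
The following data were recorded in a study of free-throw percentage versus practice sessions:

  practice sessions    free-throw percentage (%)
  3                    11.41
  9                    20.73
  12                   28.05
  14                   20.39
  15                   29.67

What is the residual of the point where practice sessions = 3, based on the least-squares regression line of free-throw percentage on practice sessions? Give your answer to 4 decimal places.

-0.9149

n = 5, Σx = 53, Σy = 110.25, Σxy = 1287.91, Σx² = 655
Sxx = Σx² − (Σx)²/n = 655 − 561.8 = 93.2
Sxy = Σxy − (Σx)(Σy)/n = 1287.91 − 1168.65 = 119.26
b = Sxy/Sxx = 119.26/93.2 = 1.279614
a = ȳ − b·x̄ = 22.05 − 1.279614·10.6 = 8.486094
ŷ(3) = 8.486094 + 1.279614·3 = 12.324936
residual = y − ŷ = 11.41 − 12.324936 = -0.914936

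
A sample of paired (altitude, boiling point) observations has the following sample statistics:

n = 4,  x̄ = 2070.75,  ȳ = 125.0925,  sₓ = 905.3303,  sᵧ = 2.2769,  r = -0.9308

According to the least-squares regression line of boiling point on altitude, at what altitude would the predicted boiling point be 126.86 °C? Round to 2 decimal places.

1315.72

b = r · sᵧ/sₓ = -0.9308 · 2.2769/905.3303 = -0.002341
a = ȳ − b·x̄ = 125.0925 − (-0.002341)·2070.75 = 129.940035
Set a + b·x = 126.86: x = (126.86 − 129.940035) / (-0.002341) = 1315.716630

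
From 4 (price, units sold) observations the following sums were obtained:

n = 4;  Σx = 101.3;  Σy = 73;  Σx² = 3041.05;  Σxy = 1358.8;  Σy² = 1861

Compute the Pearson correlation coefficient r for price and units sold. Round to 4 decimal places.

Sxx = Σx² − (Σx)²/n = 3041.05 − 2565.4225 = 475.6275
Sxy = Σxy − (Σx)(Σy)/n = 1358.8 − 1848.725 = -489.925
Syy = Σy² − (Σy)²/n = 1861 − 1332.25 = 528.75
r = Sxy/√(Sxx·Syy) = -489.925/√(251488.040625) = -489.925/501.485833 = -0.976947

-0.9769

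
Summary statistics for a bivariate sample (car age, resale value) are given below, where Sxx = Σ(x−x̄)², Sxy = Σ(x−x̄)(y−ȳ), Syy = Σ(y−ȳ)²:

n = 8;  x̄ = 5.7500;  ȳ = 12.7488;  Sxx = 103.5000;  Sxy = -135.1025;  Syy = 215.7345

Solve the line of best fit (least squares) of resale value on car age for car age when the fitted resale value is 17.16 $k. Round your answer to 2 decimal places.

b = Sxy/Sxx = -135.1025/103.5 = -1.305338
a = ȳ − b·x̄ = 12.7488 − (-1.305338)·5.75 = 20.254494
Set a + b·x = 17.16: x = (17.16 − 20.254494) / (-1.305338) = 2.370646

2.37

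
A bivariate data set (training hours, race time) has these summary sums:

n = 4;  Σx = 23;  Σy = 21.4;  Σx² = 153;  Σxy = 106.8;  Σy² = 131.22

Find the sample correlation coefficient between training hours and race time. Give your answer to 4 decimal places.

-0.8722

Sxx = Σx² − (Σx)²/n = 153 − 132.25 = 20.75
Sxy = Σxy − (Σx)(Σy)/n = 106.8 − 123.05 = -16.25
Syy = Σy² − (Σy)²/n = 131.22 − 114.49 = 16.73
r = Sxy/√(Sxx·Syy) = -16.25/√(347.1475) = -16.25/18.631895 = -0.872160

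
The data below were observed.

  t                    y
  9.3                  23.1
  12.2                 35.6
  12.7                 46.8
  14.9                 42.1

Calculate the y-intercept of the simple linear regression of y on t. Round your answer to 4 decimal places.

n = 4, Σx = 49.1, Σy = 147.6, Σxy = 1870.8, Σx² = 618.63
Sxx = Σx² − (Σx)²/n = 618.63 − 602.7025 = 15.9275
Sxy = Σxy − (Σx)(Σy)/n = 1870.8 − 1811.79 = 59.01
b = Sxy/Sxx = 59.01/15.9275 = 3.704913
a = ȳ − b·x̄ = 36.9 − 3.704913·12.275 = -8.577806

-8.5778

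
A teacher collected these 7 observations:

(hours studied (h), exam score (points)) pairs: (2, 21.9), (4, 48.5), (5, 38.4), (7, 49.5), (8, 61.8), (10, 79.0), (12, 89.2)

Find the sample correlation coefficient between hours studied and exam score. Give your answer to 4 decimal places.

n = 7, Σx = 48, Σy = 388.3, Σxy = 3131.1, Σx² = 402, Σy² = 24773.55
Sxx = Σx² − (Σx)²/n = 402 − 329.142857 = 72.857143
Sxy = Σxy − (Σx)(Σy)/n = 3131.1 − 2662.628571 = 468.471429
Syy = Σy² − (Σy)²/n = 24773.55 − 21539.555714 = 3233.994286
r = Sxy/√(Sxx·Syy) = 468.471429/√(235619.583673) = 468.471429/485.406617 = 0.965111

0.9651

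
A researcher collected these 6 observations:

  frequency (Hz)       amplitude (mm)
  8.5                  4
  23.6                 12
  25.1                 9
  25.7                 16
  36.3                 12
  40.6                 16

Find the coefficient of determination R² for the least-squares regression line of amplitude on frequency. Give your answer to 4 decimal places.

n = 6, Σx = 159.8, Σy = 69, Σxy = 2039.5, Σx² = 4885.76, Σy² = 897
Sxx = Σx² − (Σx)²/n = 4885.76 − 4256.006667 = 629.753333
Sxy = Σxy − (Σx)(Σy)/n = 2039.5 − 1837.7 = 201.8
Syy = Σy² − (Σy)²/n = 897 − 793.5 = 103.5
R² = Sxy²/(Sxx·Syy) = (201.8)²/(629.753333·103.5) = 0.624786

0.6248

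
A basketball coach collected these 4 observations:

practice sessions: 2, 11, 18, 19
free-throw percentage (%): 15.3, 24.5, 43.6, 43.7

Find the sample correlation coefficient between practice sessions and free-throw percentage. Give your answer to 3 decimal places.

0.975

n = 4, Σx = 50, Σy = 127.1, Σxy = 1915.2, Σx² = 810, Σy² = 4644.99
Sxx = Σx² − (Σx)²/n = 810 − 625 = 185
Sxy = Σxy − (Σx)(Σy)/n = 1915.2 − 1588.75 = 326.45
Syy = Σy² − (Σy)²/n = 4644.99 − 4038.6025 = 606.3875
r = Sxy/√(Sxx·Syy) = 326.45/√(112181.6875) = 326.45/334.935348 = 0.974666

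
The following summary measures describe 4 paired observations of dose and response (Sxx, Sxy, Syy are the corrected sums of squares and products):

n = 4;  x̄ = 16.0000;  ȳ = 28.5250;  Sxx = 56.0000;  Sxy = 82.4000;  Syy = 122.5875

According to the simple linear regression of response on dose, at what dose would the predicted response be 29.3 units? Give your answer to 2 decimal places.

b = Sxy/Sxx = 82.4/56 = 1.471429
a = ȳ − b·x̄ = 28.525 − 1.471429·16 = 4.982143
Set a + b·x = 29.3: x = (29.3 − 4.982143) / 1.471429 = 16.526699

16.53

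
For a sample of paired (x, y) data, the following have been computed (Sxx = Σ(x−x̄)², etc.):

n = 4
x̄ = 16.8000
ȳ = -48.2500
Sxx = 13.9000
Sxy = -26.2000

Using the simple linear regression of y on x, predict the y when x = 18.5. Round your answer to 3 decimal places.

b = Sxy/Sxx = -26.2/13.9 = -1.884892
a = ȳ − b·x̄ = -48.25 − (-1.884892)·16.8 = -16.583813
ŷ(18.5) = a + b·18.5 = -16.583813 + (-1.884892)·18.5 = -51.454317

-51.454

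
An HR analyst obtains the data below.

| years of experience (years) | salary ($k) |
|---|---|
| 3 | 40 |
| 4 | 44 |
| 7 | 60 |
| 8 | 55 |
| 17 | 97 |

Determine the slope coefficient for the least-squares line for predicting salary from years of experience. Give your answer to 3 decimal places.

4.041

n = 5, Σx = 39, Σy = 296, Σxy = 2805, Σx² = 427
Sxx = Σx² − (Σx)²/n = 427 − 304.2 = 122.8
Sxy = Σxy − (Σx)(Σy)/n = 2805 − 2308.8 = 496.2
b = Sxy/Sxx = 496.2/122.8 = 4.040717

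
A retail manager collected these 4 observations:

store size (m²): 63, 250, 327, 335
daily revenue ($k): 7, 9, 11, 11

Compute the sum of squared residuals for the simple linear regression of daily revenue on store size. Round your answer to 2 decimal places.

0.48

n = 4, Σx = 975, Σy = 38, Σxy = 9973, Σx² = 285623, Σy² = 372
Sxx = Σx² − (Σx)²/n = 285623 − 237656.25 = 47966.75
Sxy = Σxy − (Σx)(Σy)/n = 9973 − 9262.5 = 710.5
Syy = Σy² − (Σy)²/n = 372 − 361 = 11
b = Sxy/Sxx = 710.5/47966.75 = 0.014812
SSE = Syy − b·Sxy = 11 − 0.014812·710.5 = 0.475830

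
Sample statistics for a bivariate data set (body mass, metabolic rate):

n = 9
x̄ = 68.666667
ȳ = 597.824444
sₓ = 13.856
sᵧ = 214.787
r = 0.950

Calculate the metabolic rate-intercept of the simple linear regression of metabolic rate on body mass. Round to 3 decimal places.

-413.382

b = r · sᵧ/sₓ = 0.95 · 214.787/13.856 = 14.726303
a = ȳ − b·x̄ = 597.824444 − 14.726303·68.666667 = -413.381679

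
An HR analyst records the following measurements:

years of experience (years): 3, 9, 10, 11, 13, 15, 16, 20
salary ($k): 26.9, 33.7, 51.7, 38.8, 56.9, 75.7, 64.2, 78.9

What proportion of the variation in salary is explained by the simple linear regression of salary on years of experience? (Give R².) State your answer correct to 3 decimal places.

n = 8, Σx = 97, Σy = 426.8, Σxy = 5808.2, Σx² = 1361, Σy² = 25352.58
Sxx = Σx² − (Σx)²/n = 1361 − 1176.125 = 184.875
Sxy = Σxy − (Σx)(Σy)/n = 5808.2 − 5174.95 = 633.25
Syy = Σy² − (Σy)²/n = 25352.58 − 22769.78 = 2582.8
R² = Sxy²/(Sxx·Syy) = (633.25)²/(184.875·2582.8) = 0.839811

0.840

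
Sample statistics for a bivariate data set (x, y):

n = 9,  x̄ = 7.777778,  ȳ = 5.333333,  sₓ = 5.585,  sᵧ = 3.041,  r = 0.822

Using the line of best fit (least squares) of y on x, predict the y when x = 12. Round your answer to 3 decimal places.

7.223

b = r · sᵧ/sₓ = 0.822 · 3.041/5.585 = 0.447574
a = ȳ − b·x̄ = 5.333333 − 0.447574·7.777778 = 1.852200
ŷ(12) = a + b·12 = 1.852200 + 0.447574·12 = 7.223091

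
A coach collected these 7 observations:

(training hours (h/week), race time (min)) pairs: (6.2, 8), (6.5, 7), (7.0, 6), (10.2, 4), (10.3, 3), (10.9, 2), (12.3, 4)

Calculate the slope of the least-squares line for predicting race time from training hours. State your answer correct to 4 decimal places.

-0.7884

n = 7, Σx = 63.4, Σy = 34, Σxy = 279.8, Σx² = 609.92
Sxx = Σx² − (Σx)²/n = 609.92 − 574.222857 = 35.697143
Sxy = Σxy − (Σx)(Σy)/n = 279.8 − 307.942857 = -28.142857
b = Sxy/Sxx = -28.142857/35.697143 = -0.788378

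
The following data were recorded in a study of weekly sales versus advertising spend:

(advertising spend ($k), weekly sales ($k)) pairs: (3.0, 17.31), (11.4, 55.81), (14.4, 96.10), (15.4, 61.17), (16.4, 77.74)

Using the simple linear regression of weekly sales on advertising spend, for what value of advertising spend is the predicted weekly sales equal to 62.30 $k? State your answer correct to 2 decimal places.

n = 5, Σx = 60.6, Σy = 308.13, Σxy = 4288.958, Σx² = 852.44
Sxx = Σx² − (Σx)²/n = 852.44 − 734.472 = 117.968
Sxy = Σxy − (Σx)(Σy)/n = 4288.958 − 3734.5356 = 554.4224
b = Sxy/Sxx = 554.4224/117.968 = 4.699769
a = ȳ − b·x̄ = 61.626 − 4.699769·12.12 = 4.664795
Set a + b·x = 62.30: x = (62.30 − 4.664795) / 4.699769 = 12.263411

12.26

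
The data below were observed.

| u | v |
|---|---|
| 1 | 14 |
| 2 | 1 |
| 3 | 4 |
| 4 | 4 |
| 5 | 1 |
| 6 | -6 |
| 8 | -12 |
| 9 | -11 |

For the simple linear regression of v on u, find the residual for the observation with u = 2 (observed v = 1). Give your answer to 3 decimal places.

n = 8, Σx = 38, Σy = -5, Σxy = -182, Σx² = 236
Sxx = Σx² − (Σx)²/n = 236 − 180.5 = 55.5
Sxy = Σxy − (Σx)(Σy)/n = -182 − (-23.75) = -158.25
b = Sxy/Sxx = -158.25/55.5 = -2.851351
a = ȳ − b·x̄ = -0.625 − (-2.851351)·4.75 = 12.918919
ŷ(2) = 12.918919 + (-2.851351)·2 = 7.216216
residual = y − ŷ = 1 − 7.216216 = -6.216216

-6.216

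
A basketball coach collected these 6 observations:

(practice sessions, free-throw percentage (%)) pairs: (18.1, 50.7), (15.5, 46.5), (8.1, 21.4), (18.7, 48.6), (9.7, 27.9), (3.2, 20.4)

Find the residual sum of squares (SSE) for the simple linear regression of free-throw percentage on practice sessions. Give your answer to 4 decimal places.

71.7861

n = 6, Σx = 73.3, Σy = 215.5, Σxy = 3056.49, Σx² = 1087.49, Σy² = 8747.23
Sxx = Σx² − (Σx)²/n = 1087.49 − 895.481667 = 192.008333
Sxy = Σxy − (Σx)(Σy)/n = 3056.49 − 2632.691667 = 423.798333
Syy = Σy² − (Σy)²/n = 8747.23 − 7740.041667 = 1007.188333
b = Sxy/Sxx = 423.798333/192.008333 = 2.207187
SSE = Syy − b·Sxy = 1007.188333 − 2.207187·423.798333 = 71.786082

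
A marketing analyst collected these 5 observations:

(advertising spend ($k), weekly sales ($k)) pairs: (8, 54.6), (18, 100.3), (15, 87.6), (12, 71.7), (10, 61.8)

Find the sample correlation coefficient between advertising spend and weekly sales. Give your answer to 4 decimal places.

n = 5, Σx = 63, Σy = 376, Σxy = 5034.6, Σx² = 857, Σy² = 29675.14
Sxx = Σx² − (Σx)²/n = 857 − 793.8 = 63.2
Sxy = Σxy − (Σx)(Σy)/n = 5034.6 − 4737.6 = 297
Syy = Σy² − (Σy)²/n = 29675.14 − 28275.2 = 1399.94
r = Sxy/√(Sxx·Syy) = 297/√(88476.208) = 297/297.449505 = 0.998489

0.9985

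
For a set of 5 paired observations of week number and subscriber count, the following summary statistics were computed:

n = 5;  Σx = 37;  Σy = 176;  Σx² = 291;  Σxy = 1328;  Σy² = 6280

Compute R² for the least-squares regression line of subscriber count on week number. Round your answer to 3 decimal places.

0.449

Sxx = Σx² − (Σx)²/n = 291 − 273.8 = 17.2
Sxy = Σxy − (Σx)(Σy)/n = 1328 − 1302.4 = 25.6
Syy = Σy² − (Σy)²/n = 6280 − 6195.2 = 84.8
R² = Sxy²/(Sxx·Syy) = (25.6)²/(17.2·84.8) = 0.449320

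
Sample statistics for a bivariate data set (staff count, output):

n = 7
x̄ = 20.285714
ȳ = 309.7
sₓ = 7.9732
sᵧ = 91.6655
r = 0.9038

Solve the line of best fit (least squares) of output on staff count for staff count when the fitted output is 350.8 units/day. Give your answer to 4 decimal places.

24.2412

b = r · sᵧ/sₓ = 0.9038 · 91.6655/7.9732 = 10.390719
a = ȳ − b·x̄ = 309.7 − 10.390719·20.285714 = 98.916851
Set a + b·x = 350.8: x = (350.8 − 98.916851) / 10.390719 = 24.241167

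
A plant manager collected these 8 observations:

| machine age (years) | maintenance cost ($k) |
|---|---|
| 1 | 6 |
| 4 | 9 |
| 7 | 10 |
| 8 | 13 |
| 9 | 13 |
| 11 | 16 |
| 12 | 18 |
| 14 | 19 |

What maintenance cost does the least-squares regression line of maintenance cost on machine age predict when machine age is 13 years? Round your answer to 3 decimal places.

17.955

n = 8, Σx = 66, Σy = 104, Σxy = 991, Σx² = 672
Sxx = Σx² − (Σx)²/n = 672 − 544.5 = 127.5
Sxy = Σxy − (Σx)(Σy)/n = 991 − 858 = 133
b = Sxy/Sxx = 133/127.5 = 1.043137
a = ȳ − b·x̄ = 13 − 1.043137·8.25 = 4.394118
ŷ(13) = a + b·13 = 4.394118 + 1.043137·13 = 17.954902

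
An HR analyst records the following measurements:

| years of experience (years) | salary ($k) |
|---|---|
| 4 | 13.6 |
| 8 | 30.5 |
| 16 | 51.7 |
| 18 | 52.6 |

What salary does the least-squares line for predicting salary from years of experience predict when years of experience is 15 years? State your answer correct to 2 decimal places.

46.87

n = 4, Σx = 46, Σy = 148.4, Σxy = 2072.4, Σx² = 660
Sxx = Σx² − (Σx)²/n = 660 − 529 = 131
Sxy = Σxy − (Σx)(Σy)/n = 2072.4 − 1706.6 = 365.8
b = Sxy/Sxx = 365.8/131 = 2.792366
a = ȳ − b·x̄ = 37.1 − 2.792366·11.5 = 4.987786
ŷ(15) = a + b·15 = 4.987786 + 2.792366·15 = 46.873282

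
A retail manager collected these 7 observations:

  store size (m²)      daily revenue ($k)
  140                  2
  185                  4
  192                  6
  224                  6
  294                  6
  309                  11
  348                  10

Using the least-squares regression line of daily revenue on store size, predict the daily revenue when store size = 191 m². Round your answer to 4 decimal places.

4.5662

n = 7, Σx = 1692, Σy = 45, Σxy = 12159, Σx² = 443886
Sxx = Σx² − (Σx)²/n = 443886 − 408980.571429 = 34905.428571
Sxy = Σxy − (Σx)(Σy)/n = 12159 − 10877.142857 = 1281.857143
b = Sxy/Sxx = 1281.857143/34905.428571 = 0.036724
a = ȳ − b·x̄ = 6.428571 − 0.036724·241.714286 = -2.448076
ŷ(191) = a + b·191 = -2.448076 + 0.036724·191 = 4.566154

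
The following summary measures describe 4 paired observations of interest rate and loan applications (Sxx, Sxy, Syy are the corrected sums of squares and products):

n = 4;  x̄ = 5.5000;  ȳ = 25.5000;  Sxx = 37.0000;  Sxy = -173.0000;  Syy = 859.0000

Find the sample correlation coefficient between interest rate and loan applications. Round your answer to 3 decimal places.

r = Sxy/√(Sxx·Syy) = -173/√(31783) = -173/178.277873 = -0.970395

-0.970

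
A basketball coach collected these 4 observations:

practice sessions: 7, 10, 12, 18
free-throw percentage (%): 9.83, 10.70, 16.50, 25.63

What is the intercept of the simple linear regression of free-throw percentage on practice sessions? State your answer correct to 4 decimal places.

-2.2812

n = 4, Σx = 47, Σy = 62.66, Σxy = 835.15, Σx² = 617
Sxx = Σx² − (Σx)²/n = 617 − 552.25 = 64.75
Sxy = Σxy − (Σx)(Σy)/n = 835.15 − 736.255 = 98.895
b = Sxy/Sxx = 98.895/64.75 = 1.527336
a = ȳ − b·x̄ = 15.665 − 1.527336·11.75 = -2.281197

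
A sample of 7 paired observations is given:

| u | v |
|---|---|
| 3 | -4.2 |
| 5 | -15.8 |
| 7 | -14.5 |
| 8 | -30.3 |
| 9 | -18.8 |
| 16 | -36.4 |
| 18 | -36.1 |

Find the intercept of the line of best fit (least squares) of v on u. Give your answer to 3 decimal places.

n = 7, Σx = 66, Σy = -156.1, Σxy = -1836.9, Σx² = 808
Sxx = Σx² − (Σx)²/n = 808 − 622.285714 = 185.714286
Sxy = Σxy − (Σx)(Σy)/n = -1836.9 − (-1471.8) = -365.1
b = Sxy/Sxx = -365.1/185.714286 = -1.965923
a = ȳ − b·x̄ = -22.3 − (-1.965923)·9.428571 = -3.764154

-3.764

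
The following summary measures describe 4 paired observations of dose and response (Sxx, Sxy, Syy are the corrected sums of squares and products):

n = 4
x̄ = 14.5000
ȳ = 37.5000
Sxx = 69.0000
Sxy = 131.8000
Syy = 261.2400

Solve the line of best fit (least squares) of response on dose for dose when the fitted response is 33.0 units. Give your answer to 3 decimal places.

12.144

b = Sxy/Sxx = 131.8/69 = 1.910145
a = ȳ − b·x̄ = 37.5 − 1.910145·14.5 = 9.802899
Set a + b·x = 33.0: x = (33.0 − 9.802899) / 1.910145 = 12.144158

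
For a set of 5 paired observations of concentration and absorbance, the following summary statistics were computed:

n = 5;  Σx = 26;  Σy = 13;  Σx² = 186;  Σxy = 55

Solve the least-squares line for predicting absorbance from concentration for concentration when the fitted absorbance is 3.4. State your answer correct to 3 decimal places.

1.975

Sxx = Σx² − (Σx)²/n = 186 − 135.2 = 50.8
Sxy = Σxy − (Σx)(Σy)/n = 55 − 67.6 = -12.6
b = Sxy/Sxx = -12.6/50.8 = -0.248031
a = ȳ − b·x̄ = 2.6 − (-0.248031)·5.2 = 3.889764
Set a + b·x = 3.4: x = (3.4 − 3.889764) / (-0.248031) = 1.974603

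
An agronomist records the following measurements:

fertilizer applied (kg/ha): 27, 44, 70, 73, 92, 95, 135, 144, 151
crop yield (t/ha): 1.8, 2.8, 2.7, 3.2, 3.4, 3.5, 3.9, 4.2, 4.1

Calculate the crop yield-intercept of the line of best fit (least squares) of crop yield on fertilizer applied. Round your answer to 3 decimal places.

1.749

n = 9, Σx = 831, Σy = 29.6, Σxy = 2990.1, Σx² = 92145
Sxx = Σx² − (Σx)²/n = 92145 − 76729 = 15416
Sxy = Σxy − (Σx)(Σy)/n = 2990.1 − 2733.066667 = 257.033333
b = Sxy/Sxx = 257.033333/15416 = 0.016673
a = ȳ − b·x̄ = 3.288889 − 0.016673·92.333333 = 1.749401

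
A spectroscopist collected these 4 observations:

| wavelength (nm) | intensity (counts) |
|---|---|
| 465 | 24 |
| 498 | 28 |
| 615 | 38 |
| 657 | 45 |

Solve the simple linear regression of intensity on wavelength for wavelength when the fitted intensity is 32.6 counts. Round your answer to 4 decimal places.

n = 4, Σx = 2235, Σy = 135, Σxy = 78039, Σx² = 1274103
Sxx = Σx² − (Σx)²/n = 1274103 − 1248806.25 = 25296.75
Sxy = Σxy − (Σx)(Σy)/n = 78039 − 75431.25 = 2607.75
b = Sxy/Sxx = 2607.75/25296.75 = 0.103086
a = ȳ − b·x̄ = 33.75 − 0.103086·558.75 = -23.849506
Set a + b·x = 32.6: x = (32.6 − (-23.849506)) / 0.103086 = 547.594305

547.5943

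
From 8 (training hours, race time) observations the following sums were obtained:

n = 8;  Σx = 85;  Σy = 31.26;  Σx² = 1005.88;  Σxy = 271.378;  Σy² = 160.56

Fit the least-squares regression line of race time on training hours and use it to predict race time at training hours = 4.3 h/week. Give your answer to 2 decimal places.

7.65

Sxx = Σx² − (Σx)²/n = 1005.88 − 903.125 = 102.755
Sxy = Σxy − (Σx)(Σy)/n = 271.378 − 332.1375 = -60.7595
b = Sxy/Sxx = -60.7595/102.755 = -0.591305
a = ȳ − b·x̄ = 3.9075 − (-0.591305)·10.625 = 10.190111
ŷ(4.3) = a + b·4.3 = 10.190111 + (-0.591305)·4.3 = 7.647501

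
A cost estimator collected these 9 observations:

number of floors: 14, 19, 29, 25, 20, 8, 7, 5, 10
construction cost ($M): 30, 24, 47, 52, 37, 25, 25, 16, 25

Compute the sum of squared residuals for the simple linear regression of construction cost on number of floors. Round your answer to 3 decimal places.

248.184

n = 9, Σx = 137, Σy = 281, Σxy = 4984, Σx² = 2661, Σy² = 9889
Sxx = Σx² − (Σx)²/n = 2661 − 2085.444444 = 575.555556
Sxy = Σxy − (Σx)(Σy)/n = 4984 − 4277.444444 = 706.555556
Syy = Σy² − (Σy)²/n = 9889 − 8773.444444 = 1115.555556
b = Sxy/Sxx = 706.555556/575.555556 = 1.227606
SSE = Syy − b·Sxy = 1115.555556 − 1.227606·706.555556 = 248.183591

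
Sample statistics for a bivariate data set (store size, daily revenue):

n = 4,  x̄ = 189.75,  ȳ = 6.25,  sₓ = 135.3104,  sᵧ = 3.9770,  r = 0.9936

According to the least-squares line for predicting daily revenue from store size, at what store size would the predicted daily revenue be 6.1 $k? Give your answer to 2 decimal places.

b = r · sᵧ/sₓ = 0.9936 · 3.977/135.3104 = 0.029204
a = ȳ − b·x̄ = 6.25 − 0.029204·189.75 = 0.708622
Set a + b·x = 6.1: x = (6.1 − 0.708622) / 0.029204 = 184.613642

184.61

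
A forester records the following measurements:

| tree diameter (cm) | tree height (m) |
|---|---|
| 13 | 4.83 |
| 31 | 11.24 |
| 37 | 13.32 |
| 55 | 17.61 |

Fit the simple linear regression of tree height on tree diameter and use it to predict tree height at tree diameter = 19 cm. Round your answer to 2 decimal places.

n = 4, Σx = 136, Σy = 47, Σxy = 1872.62, Σx² = 5524
Sxx = Σx² − (Σx)²/n = 5524 − 4624 = 900
Sxy = Σxy − (Σx)(Σy)/n = 1872.62 − 1598 = 274.62
b = Sxy/Sxx = 274.62/900 = 0.305133
a = ȳ − b·x̄ = 11.75 − 0.305133·34 = 1.375467
ŷ(19) = a + b·19 = 1.375467 + 0.305133·19 = 7.173

7.17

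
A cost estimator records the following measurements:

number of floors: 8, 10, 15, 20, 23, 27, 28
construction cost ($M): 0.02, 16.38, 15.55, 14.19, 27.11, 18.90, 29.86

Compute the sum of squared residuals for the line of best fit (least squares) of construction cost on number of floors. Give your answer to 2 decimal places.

212.49

n = 7, Σx = 131, Σy = 122.01, Σxy = 2650.92, Σx² = 2831, Σy² = 2695.2451
Sxx = Σx² − (Σx)²/n = 2831 − 2451.571429 = 379.428571
Sxy = Σxy − (Σx)(Σy)/n = 2650.92 − 2283.33 = 367.59
Syy = Σy² − (Σy)²/n = 2695.2451 − 2126.6343 = 568.6108
b = Sxy/Sxx = 367.59/379.428571 = 0.968799
SSE = Syy − b·Sxy = 568.6108 − 0.968799·367.59 = 212.489996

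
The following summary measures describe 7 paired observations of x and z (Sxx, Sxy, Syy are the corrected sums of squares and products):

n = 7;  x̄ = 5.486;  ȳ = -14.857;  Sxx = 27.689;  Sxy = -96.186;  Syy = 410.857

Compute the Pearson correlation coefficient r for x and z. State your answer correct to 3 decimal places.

-0.902

r = Sxy/√(Sxx·Syy) = -96.186/√(11376.219473) = -96.186/106.659362 = -0.901806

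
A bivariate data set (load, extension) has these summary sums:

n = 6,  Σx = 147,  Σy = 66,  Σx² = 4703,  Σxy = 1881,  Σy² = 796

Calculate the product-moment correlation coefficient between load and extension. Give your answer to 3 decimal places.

0.951

Sxx = Σx² − (Σx)²/n = 4703 − 3601.5 = 1101.5
Sxy = Σxy − (Σx)(Σy)/n = 1881 − 1617 = 264
Syy = Σy² − (Σy)²/n = 796 − 726 = 70
r = Sxy/√(Sxx·Syy) = 264/√(77105) = 264/277.677871 = 0.950742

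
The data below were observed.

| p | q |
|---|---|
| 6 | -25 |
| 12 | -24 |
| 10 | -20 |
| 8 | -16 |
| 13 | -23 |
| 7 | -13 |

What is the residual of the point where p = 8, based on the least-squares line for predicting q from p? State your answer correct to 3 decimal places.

3.263

n = 6, Σx = 56, Σy = -121, Σxy = -1156, Σx² = 562
Sxx = Σx² − (Σx)²/n = 562 − 522.666667 = 39.333333
Sxy = Σxy − (Σx)(Σy)/n = -1156 − (-1129.333333) = -26.666667
b = Sxy/Sxx = -26.666667/39.333333 = -0.677966
a = ȳ − b·x̄ = -20.166667 − (-0.677966)·9.333333 = -13.838983
ŷ(8) = -13.838983 + (-0.677966)·8 = -19.262712
residual = y − ŷ = -16 − (-19.262712) = 3.262712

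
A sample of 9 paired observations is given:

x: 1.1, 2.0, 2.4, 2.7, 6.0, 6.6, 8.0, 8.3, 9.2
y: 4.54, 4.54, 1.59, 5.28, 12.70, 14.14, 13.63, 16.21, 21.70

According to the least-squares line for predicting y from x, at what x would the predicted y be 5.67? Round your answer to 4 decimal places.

2.8187

n = 9, Σx = 46.3, Σy = 94.33, Σxy = 644.893, Σx² = 315.35
Sxx = Σx² − (Σx)²/n = 315.35 − 238.187778 = 77.162222
Sxy = Σxy − (Σx)(Σy)/n = 644.893 − 485.275444 = 159.617556
b = Sxy/Sxx = 159.617556/77.162222 = 2.068597
a = ȳ − b·x̄ = 10.481111 − 2.068597·5.144444 = -0.160672
Set a + b·x = 5.67: x = (5.67 − (-0.160672)) / 2.068597 = 2.818660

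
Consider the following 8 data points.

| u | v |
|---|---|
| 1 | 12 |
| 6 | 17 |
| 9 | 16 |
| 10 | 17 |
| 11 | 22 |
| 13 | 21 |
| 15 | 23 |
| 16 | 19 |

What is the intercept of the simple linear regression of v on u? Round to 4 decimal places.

n = 8, Σx = 81, Σy = 147, Σxy = 1592, Σx² = 989
Sxx = Σx² − (Σx)²/n = 989 − 820.125 = 168.875
Sxy = Σxy − (Σx)(Σy)/n = 1592 − 1488.375 = 103.625
b = Sxy/Sxx = 103.625/168.875 = 0.613620
a = ȳ − b·x̄ = 18.375 − 0.613620·10.125 = 12.162102

12.1621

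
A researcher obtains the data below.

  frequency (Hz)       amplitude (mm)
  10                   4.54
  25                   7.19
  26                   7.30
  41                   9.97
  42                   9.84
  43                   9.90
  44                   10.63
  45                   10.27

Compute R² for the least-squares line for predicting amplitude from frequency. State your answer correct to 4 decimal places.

0.9920

n = 8, Σx = 276, Σy = 69.64, Σxy = 2592.57, Σx² = 10656, Σy² = 638.304
Sxx = Σx² − (Σx)²/n = 10656 − 9522 = 1134
Sxy = Σxy − (Σx)(Σy)/n = 2592.57 − 2402.58 = 189.99
Syy = Σy² − (Σy)²/n = 638.304 − 606.2162 = 32.0878
R² = Sxy²/(Sxx·Syy) = (189.99)²/(1134·32.0878) = 0.991993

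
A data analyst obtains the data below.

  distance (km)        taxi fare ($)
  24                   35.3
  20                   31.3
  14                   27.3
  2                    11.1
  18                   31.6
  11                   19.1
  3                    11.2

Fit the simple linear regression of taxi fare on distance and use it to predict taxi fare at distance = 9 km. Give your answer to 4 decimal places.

18.9548

n = 7, Σx = 92, Σy = 166.9, Σxy = 2690.1, Σx² = 1630
Sxx = Σx² − (Σx)²/n = 1630 − 1209.142857 = 420.857143
Sxy = Σxy − (Σx)(Σy)/n = 2690.1 − 2193.542857 = 496.557143
b = Sxy/Sxx = 496.557143/420.857143 = 1.179871
a = ȳ − b·x̄ = 23.842857 − 1.179871·13.142857 = 8.335981
ŷ(9) = a + b·9 = 8.335981 + 1.179871·9 = 18.954820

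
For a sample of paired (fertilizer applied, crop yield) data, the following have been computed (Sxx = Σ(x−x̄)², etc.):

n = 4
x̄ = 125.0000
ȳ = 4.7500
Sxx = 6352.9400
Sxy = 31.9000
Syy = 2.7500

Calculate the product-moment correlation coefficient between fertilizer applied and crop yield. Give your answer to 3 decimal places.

0.241

r = Sxy/√(Sxx·Syy) = 31.9/√(17470.585) = 31.9/132.176341 = 0.241344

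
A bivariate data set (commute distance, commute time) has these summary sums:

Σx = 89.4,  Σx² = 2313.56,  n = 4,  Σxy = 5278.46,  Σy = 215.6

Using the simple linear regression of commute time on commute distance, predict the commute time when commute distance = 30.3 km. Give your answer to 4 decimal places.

65.4872

Sxx = Σx² − (Σx)²/n = 2313.56 − 1998.09 = 315.47
Sxy = Σxy − (Σx)(Σy)/n = 5278.46 − 4818.66 = 459.8
b = Sxy/Sxx = 459.8/315.47 = 1.457508
a = ȳ − b·x̄ = 53.9 − 1.457508·22.35 = 21.324700
ŷ(30.3) = a + b·30.3 = 21.324700 + 1.457508·30.3 = 65.487187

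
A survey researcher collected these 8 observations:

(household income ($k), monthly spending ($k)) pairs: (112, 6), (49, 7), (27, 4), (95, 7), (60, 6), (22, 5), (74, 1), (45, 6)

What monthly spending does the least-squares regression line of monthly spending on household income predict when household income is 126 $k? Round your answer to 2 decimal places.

5.82

n = 8, Σx = 484, Σy = 42, Σxy = 2602, Σx² = 36284
Sxx = Σx² − (Σx)²/n = 36284 − 29282 = 7002
Sxy = Σxy − (Σx)(Σy)/n = 2602 − 2541 = 61
b = Sxy/Sxx = 61/7002 = 0.008712
a = ȳ − b·x̄ = 5.25 − 0.008712·60.5 = 4.722936
ŷ(126) = a + b·126 = 4.722936 + 0.008712·126 = 5.820623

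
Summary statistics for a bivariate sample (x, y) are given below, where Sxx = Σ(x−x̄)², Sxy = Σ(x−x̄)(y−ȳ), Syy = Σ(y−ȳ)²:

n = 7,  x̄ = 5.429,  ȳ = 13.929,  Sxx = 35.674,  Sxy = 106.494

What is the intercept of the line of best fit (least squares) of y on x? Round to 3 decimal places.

b = Sxy/Sxx = 106.494/35.674 = 2.985199
a = ȳ − b·x̄ = 13.929 − 2.985199·5.429 = -2.277647

-2.278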